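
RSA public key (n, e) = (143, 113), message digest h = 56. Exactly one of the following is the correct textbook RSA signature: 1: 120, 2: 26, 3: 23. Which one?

3

Candidate 1: 120^113 mod 143 = 87
Candidate 2: 26^113 mod 143 = 130
Candidate 3: 23^113 mod 143 = 56
  → matches h = 56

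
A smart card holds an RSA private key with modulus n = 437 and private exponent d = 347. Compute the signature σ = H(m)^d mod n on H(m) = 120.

176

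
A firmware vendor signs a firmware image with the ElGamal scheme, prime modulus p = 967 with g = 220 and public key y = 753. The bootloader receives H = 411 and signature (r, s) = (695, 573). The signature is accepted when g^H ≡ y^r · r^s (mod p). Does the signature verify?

Left side g^H mod p:
Squares mod 967: 220^1≡220, 220^2≡50, 220^4≡566, 220^8≡279, 220^16≡481, 220^32≡248, 220^64≡583, 220^128≡472, 220^256≡374
411 = 256 + 128 + 16 + 8 + 2 + 1, so 220^411 ≡ 374·472·481·279·50·220 ≡ 178 (mod 967)
Right side y^r · r^s mod p:
Squares mod 967: 753^1≡753, 753^2≡347, 753^4≡501, 753^8≡548, 753^16≡534, 753^32≡858, 753^64≡277, 753^128≡336, 753^256≡724, 753^512≡62
695 = 512 + 128 + 32 + 16 + 4 + 2 + 1, so 753^695 ≡ 62·336·858·534·501·347·753 ≡ 327 (mod 967)
Squares mod 967: 695^1≡695, 695^2≡492, 695^4≡314, 695^8≡929, 695^16≡477, 695^32≡284, 695^64≡395, 695^128≡338, 695^256≡138, 695^512≡671
573 = 512 + 32 + 16 + 8 + 4 + 1, so 695^573 ≡ 671·284·477·929·314·695 ≡ 867 (mod 967)
327·867 = 283509 ≡ 178 (mod 967)
178 ≡ 178 (mod 967), so the signature is genuine.

verifies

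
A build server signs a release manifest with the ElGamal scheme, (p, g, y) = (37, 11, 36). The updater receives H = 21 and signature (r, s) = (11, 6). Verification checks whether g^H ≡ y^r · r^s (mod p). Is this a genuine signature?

genuine

Left side g^H mod p:
11^2 = 121 ≡ 10
11^4 ≡ 10^2 = 100 ≡ 26
11^8 ≡ 26^2 = 676 ≡ 10
11^16 ≡ 10^2 = 100 ≡ 26
21 = 16 + 4 + 1, so 11^21 ≡ 26·26·11 ≡ 36 (mod 37)
Right side y^r · r^s mod p:
36^2 = 1296 ≡ 1
36^4 ≡ 1^2 = 1
36^8 ≡ 1^2 = 1
11 = 8 + 2 + 1, so 36^11 ≡ 1·1·36 ≡ 36 (mod 37)
11^2 = 121 ≡ 10
11^4 ≡ 10^2 = 100 ≡ 26
6 = 4 + 2, so 11^6 ≡ 26·10 ≡ 1 (mod 37)
36·1 = 36 ≡ 36 (mod 37)
36 ≡ 36 (mod 37), so the signature is genuine.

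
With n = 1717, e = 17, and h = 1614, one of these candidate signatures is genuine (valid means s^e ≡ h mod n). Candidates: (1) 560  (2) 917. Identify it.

2

Candidate 1: 560^17 mod 1717 = 968
Candidate 2: 917^17 mod 1717 = 1614
  → matches h = 1614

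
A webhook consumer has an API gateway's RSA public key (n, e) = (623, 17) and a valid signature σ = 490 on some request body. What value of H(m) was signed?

210

σ^2 ≡ 490^2 = 240100 ≡ 245
σ^4 ≡ 245^2 = 60025 ≡ 217
σ^8 ≡ 217^2 = 47089 ≡ 364
σ^16 ≡ 364^2 = 132496 ≡ 420
17 = 16 + 1, so σ^17 ≡ 420·490 ≡ 210 (mod 623)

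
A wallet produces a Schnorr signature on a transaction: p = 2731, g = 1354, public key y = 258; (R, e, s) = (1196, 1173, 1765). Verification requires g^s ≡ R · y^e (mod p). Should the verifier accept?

g^s mod p:
1354^2 = 1833316 ≡ 815
1354^4 ≡ 815^2 = 664225 ≡ 592
1354^8 ≡ 592^2 = 350464 ≡ 896
1354^16 ≡ 896^2 = 802816 ≡ 2633
1354^32 ≡ 2633^2 = 6932689 ≡ 1411
1354^64 ≡ 1411^2 = 1990921 ≡ 22
1354^128 ≡ 22^2 = 484
1354^256 ≡ 484^2 = 234256 ≡ 2121
1354^512 ≡ 2121^2 = 4498641 ≡ 684
1354^1024 ≡ 684^2 = 467856 ≡ 855
1765 = 1024 + 512 + 128 + 64 + 32 + 4 + 1, so 1354^1765 ≡ 855·684·484·22·1411·592·1354 ≡ 1306 (mod 2731)
R · y^e mod p:
258^2 = 66564 ≡ 1020
258^4 ≡ 1020^2 = 1040400 ≡ 2620
258^8 ≡ 2620^2 = 6864400 ≡ 1397
258^16 ≡ 1397^2 = 1951609 ≡ 1675
258^32 ≡ 1675^2 = 2805625 ≡ 888
258^64 ≡ 888^2 = 788544 ≡ 2016
258^128 ≡ 2016^2 = 4064256 ≡ 528
258^256 ≡ 528^2 = 278784 ≡ 222
258^512 ≡ 222^2 = 49284 ≡ 126
258^1024 ≡ 126^2 = 15876 ≡ 2221
1173 = 1024 + 128 + 16 + 4 + 1, so 258^1173 ≡ 2221·528·1675·2620·258 ≡ 821 (mod 2731)
1196·821 = 981916 ≡ 1487 (mod 2731)
1306 ≠ 1487; the check fails.

reject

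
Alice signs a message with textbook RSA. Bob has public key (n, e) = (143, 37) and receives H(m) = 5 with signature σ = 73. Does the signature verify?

does not verify

Squares mod 143: σ^1≡73, σ^2≡38, σ^4≡14, σ^8≡53, σ^16≡92, σ^32≡27
37 = 32 + 4 + 1, so σ^37 ≡ 27·14·73 ≡ 138 (mod 143)
σ^37 mod 143 = 138, but H(m) = 5.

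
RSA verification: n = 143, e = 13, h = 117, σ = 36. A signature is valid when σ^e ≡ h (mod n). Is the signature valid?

σ^13 mod 143 = 49
The recovered value 49 does not match the digest 117.

invalid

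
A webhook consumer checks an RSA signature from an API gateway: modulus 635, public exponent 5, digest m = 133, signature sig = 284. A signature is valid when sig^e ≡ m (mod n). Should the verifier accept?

reject

Squares mod 635: sig^1≡284, sig^2≡11, sig^4≡121
5 = 4 + 1, so sig^5 ≡ 121·284 ≡ 74 (mod 635)
sig^5 mod 635 = 74, but m = 133.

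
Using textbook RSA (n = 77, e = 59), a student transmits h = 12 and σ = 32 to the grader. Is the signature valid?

invalid

Squares mod 77: σ^1≡32, σ^2≡23, σ^4≡67, σ^8≡23, σ^16≡67, σ^32≡23
59 = 32 + 16 + 8 + 2 + 1, so σ^59 ≡ 23·67·23·23·32 ≡ 65 (mod 77)
65 ≠ 12, so verification fails.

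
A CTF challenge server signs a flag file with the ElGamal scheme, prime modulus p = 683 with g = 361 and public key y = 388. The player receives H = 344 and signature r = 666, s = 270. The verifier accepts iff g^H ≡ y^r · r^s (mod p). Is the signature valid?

valid

Left side g^H mod p:
361^344 mod 683 = 158
Right side y^r · r^s mod p:
388^666 mod 683 = 298
666^270 mod 683 = 436
298·436 = 129928 ≡ 158 (mod 683)
158 ≡ 158 (mod 683), so the signature is genuine.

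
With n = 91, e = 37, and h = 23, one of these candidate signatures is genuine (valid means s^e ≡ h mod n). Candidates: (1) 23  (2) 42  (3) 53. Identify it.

1

Candidate 1: Squares mod 91: 23^1≡23, 23^2≡74, 23^4≡16, 23^8≡74, 23^16≡16, 23^32≡74; 37 = 32 + 4 + 1, so 23^37 ≡ 74·16·23 ≡ 23 (mod 91)
  → matches h = 23
Candidate 2: Squares mod 91: 42^1≡42, 42^2≡35, 42^4≡42, 42^8≡35, 42^16≡42, 42^32≡35; 37 = 32 + 4 + 1, so 42^37 ≡ 35·42·42 ≡ 42 (mod 91)
Candidate 3: Squares mod 91: 53^1≡53, 53^2≡79, 53^4≡53, 53^8≡79, 53^16≡53, 53^32≡79; 37 = 32 + 4 + 1, so 53^37 ≡ 79·53·53 ≡ 53 (mod 91)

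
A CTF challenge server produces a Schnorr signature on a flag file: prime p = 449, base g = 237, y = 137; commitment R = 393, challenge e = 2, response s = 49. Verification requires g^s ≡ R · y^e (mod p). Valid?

g^s mod p:
237^2 = 56169 ≡ 44
237^4 ≡ 44^2 = 1936 ≡ 140
237^8 ≡ 140^2 = 19600 ≡ 293
237^16 ≡ 293^2 = 85849 ≡ 90
237^32 ≡ 90^2 = 8100 ≡ 18
49 = 32 + 16 + 1, so 237^49 ≡ 18·90·237 ≡ 45 (mod 449)
R · y^e mod p:
137^2 = 18769 ≡ 360
393·360 = 141480 ≡ 45 (mod 449)
45 ≡ 45 (mod 449); signature holds.

yes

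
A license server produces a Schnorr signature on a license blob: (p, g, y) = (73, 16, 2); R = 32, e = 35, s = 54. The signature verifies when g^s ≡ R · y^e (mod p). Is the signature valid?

g^s mod p:
16^2 = 256 ≡ 37
16^4 ≡ 37^2 = 1369 ≡ 55
16^8 ≡ 55^2 = 3025 ≡ 32
16^16 ≡ 32^2 = 1024 ≡ 2
16^32 ≡ 2^2 = 4
54 = 32 + 16 + 4 + 2, so 16^54 ≡ 4·2·55·37 ≡ 1 (mod 73)
R · y^e mod p:
2^2 = 4
2^4 ≡ 4^2 = 16
2^8 ≡ 16^2 = 256 ≡ 37
2^16 ≡ 37^2 = 1369 ≡ 55
2^32 ≡ 55^2 = 3025 ≡ 32
35 = 32 + 2 + 1, so 2^35 ≡ 32·4·2 ≡ 37 (mod 73)
32·37 = 1184 ≡ 16 (mod 73)
1 ≠ 16; the check fails.

invalid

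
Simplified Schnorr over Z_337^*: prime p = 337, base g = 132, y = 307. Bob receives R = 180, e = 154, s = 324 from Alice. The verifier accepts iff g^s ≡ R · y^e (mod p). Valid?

g^s mod p:
Squares mod 337: 132^1≡132, 132^2≡237, 132^4≡227, 132^8≡305, 132^16≡13, 132^32≡169, 132^64≡253, 132^128≡316, 132^256≡104
324 = 256 + 64 + 4, so 132^324 ≡ 104·253·227 ≡ 173 (mod 337)
R · y^e mod p:
Squares mod 337: 307^1≡307, 307^2≡226, 307^4≡189, 307^8≡336, 307^16≡1, 307^32≡1, 307^64≡1, 307^128≡1
154 = 128 + 16 + 8 + 2, so 307^154 ≡ 1·1·336·226 ≡ 111 (mod 337)
180·111 = 19980 ≡ 97 (mod 337)
173 ≠ 97; the check fails.

no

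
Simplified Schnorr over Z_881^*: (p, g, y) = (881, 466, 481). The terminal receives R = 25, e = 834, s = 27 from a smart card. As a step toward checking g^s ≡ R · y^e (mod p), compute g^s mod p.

466^2 = 217156 ≡ 430
466^4 ≡ 430^2 = 184900 ≡ 771
466^8 ≡ 771^2 = 594441 ≡ 647
466^16 ≡ 647^2 = 418609 ≡ 134
27 = 16 + 8 + 2 + 1, so 466^27 ≡ 134·647·430·466 ≡ 520 (mod 881)

520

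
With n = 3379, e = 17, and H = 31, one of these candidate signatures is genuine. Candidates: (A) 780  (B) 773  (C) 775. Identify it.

Candidate A: Squares mod 3379: 780^1≡780, 780^2≡180, 780^4≡1989, 780^8≡2691, 780^16≡284; 17 = 16 + 1, so 780^17 ≡ 284·780 ≡ 1885 (mod 3379)
Candidate B: Squares mod 3379: 773^1≡773, 773^2≡2825, 773^4≡2806, 773^8≡566, 773^16≡2730; 17 = 16 + 1, so 773^17 ≡ 2730·773 ≡ 1794 (mod 3379)
Candidate C: Squares mod 3379: 775^1≡775, 775^2≡2542, 775^4≡1116, 775^8≡1984, 775^16≡3100; 17 = 16 + 1, so 775^17 ≡ 3100·775 ≡ 31 (mod 3379)
  → matches H = 31

C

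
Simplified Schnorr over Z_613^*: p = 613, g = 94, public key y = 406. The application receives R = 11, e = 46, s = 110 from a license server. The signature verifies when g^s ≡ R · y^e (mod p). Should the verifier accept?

reject

g^s mod p:
94^110 mod 613 = 564
R · y^e mod p:
406^46 mod 613 = 248
11·248 = 2728 ≡ 276 (mod 613)
564 ≠ 276; the check fails.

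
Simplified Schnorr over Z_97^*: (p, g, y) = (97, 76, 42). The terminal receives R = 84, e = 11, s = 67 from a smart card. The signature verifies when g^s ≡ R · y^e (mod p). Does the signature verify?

does not verify

g^s mod p:
Squares mod 97: 76^1≡76, 76^2≡53, 76^4≡93, 76^8≡16, 76^16≡62, 76^32≡61, 76^64≡35
67 = 64 + 2 + 1, so 76^67 ≡ 35·53·76 ≡ 39 (mod 97)
R · y^e mod p:
Squares mod 97: 42^1≡42, 42^2≡18, 42^4≡33, 42^8≡22
11 = 8 + 2 + 1, so 42^11 ≡ 22·18·42 ≡ 45 (mod 97)
84·45 = 3780 ≡ 94 (mod 97)
39 ≠ 94; the check fails.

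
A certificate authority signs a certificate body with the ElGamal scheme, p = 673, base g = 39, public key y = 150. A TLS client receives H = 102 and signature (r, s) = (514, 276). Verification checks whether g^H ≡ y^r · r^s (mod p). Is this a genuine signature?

genuine

Left side g^H mod p:
Squares mod 673: 39^1≡39, 39^2≡175, 39^4≡340, 39^8≡517, 39^16≡108, 39^32≡223, 39^64≡600
102 = 64 + 32 + 4 + 2, so 39^102 ≡ 600·223·340·175 ≡ 617 (mod 673)
Right side y^r · r^s mod p:
Squares mod 673: 150^1≡150, 150^2≡291, 150^4≡556, 150^8≡229, 150^16≡620, 150^32≡117, 150^64≡229, 150^128≡620, 150^256≡117, 150^512≡229
514 = 512 + 2, so 150^514 ≡ 229·291 ≡ 12 (mod 673)
Squares mod 673: 514^1≡514, 514^2≡380, 514^4≡378, 514^8≡208, 514^16≡192, 514^32≡522, 514^64≡592, 514^128≡504, 514^256≡295
276 = 256 + 16 + 4, so 514^276 ≡ 295·192·378 ≡ 444 (mod 673)
12·444 = 5328 ≡ 617 (mod 673)
617 ≡ 617 (mod 673), so the signature is genuine.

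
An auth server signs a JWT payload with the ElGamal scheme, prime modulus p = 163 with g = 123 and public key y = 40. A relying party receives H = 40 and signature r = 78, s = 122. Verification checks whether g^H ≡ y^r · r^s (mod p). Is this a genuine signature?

Left side g^H mod p:
Squares mod 163: 123^1≡123, 123^2≡133, 123^4≡85, 123^8≡53, 123^16≡38, 123^32≡140
40 = 32 + 8, so 123^40 ≡ 140·53 ≡ 85 (mod 163)
Right side y^r · r^s mod p:
Squares mod 163: 40^1≡40, 40^2≡133, 40^4≡85, 40^8≡53, 40^16≡38, 40^32≡140, 40^64≡40
78 = 64 + 8 + 4 + 2, so 40^78 ≡ 40·53·85·133 ≡ 58 (mod 163)
Squares mod 163: 78^1≡78, 78^2≡53, 78^4≡38, 78^8≡140, 78^16≡40, 78^32≡133, 78^64≡85
122 = 64 + 32 + 16 + 8 + 2, so 78^122 ≡ 85·133·40·140·53 ≡ 133 (mod 163)
58·133 = 7714 ≡ 53 (mod 163)
85 ≠ 53, so verification fails.

forged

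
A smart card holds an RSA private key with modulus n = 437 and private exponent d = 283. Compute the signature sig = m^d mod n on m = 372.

m^2 ≡ 372^2 = 138384 ≡ 292
m^4 ≡ 292^2 = 85264 ≡ 49
m^8 ≡ 49^2 = 2401 ≡ 216
m^16 ≡ 216^2 = 46656 ≡ 334
m^32 ≡ 334^2 = 111556 ≡ 121
m^64 ≡ 121^2 = 14641 ≡ 220
m^128 ≡ 220^2 = 48400 ≡ 330
m^256 ≡ 330^2 = 108900 ≡ 87
283 = 256 + 16 + 8 + 2 + 1, so m^283 ≡ 87·334·216·292·372 ≡ 239 (mod 437)

239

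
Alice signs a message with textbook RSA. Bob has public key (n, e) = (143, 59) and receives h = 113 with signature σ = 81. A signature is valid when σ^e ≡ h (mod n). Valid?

σ^2 ≡ 81^2 = 6561 ≡ 126
σ^4 ≡ 126^2 = 15876 ≡ 3
σ^8 ≡ 3^2 = 9
σ^16 ≡ 9^2 = 81
σ^32 ≡ 81^2 = 6561 ≡ 126
59 = 32 + 16 + 8 + 2 + 1, so σ^59 ≡ 126·81·9·126·81 ≡ 113 (mod 143)
Since 113 equals the digest 113, verification succeeds.

yes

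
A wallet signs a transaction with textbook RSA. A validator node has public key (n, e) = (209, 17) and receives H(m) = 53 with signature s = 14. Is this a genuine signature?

genuine

s^17 mod 209 = 53
Since 53 equals the digest 53, verification succeeds.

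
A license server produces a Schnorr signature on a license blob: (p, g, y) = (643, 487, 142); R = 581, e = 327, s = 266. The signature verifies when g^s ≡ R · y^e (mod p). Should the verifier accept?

g^s mod p:
487^266 mod 643 = 122
R · y^e mod p:
142^327 mod 643 = 81
581·81 = 47061 ≡ 122 (mod 643)
122 ≡ 122 (mod 643); signature holds.

accept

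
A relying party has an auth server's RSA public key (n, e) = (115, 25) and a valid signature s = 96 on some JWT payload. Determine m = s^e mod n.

s^25 mod 115 = 41

41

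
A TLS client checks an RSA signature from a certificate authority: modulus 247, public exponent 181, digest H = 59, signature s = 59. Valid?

s^2 ≡ 59^2 = 3481 ≡ 23
s^4 ≡ 23^2 = 529 ≡ 35
s^8 ≡ 35^2 = 1225 ≡ 237
s^16 ≡ 237^2 = 56169 ≡ 100
s^32 ≡ 100^2 = 10000 ≡ 120
s^64 ≡ 120^2 = 14400 ≡ 74
s^128 ≡ 74^2 = 5476 ≡ 42
181 = 128 + 32 + 16 + 4 + 1, so s^181 ≡ 42·120·100·35·59 ≡ 59 (mod 247)
59 = H, so the signature checks out.

yes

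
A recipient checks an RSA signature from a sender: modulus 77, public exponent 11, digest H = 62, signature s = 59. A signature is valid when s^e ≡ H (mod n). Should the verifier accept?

s^2 ≡ 59^2 = 3481 ≡ 16
s^4 ≡ 16^2 = 256 ≡ 25
s^8 ≡ 25^2 = 625 ≡ 9
11 = 8 + 2 + 1, so s^11 ≡ 9·16·59 ≡ 26 (mod 77)
s^11 mod 77 = 26, but H = 62.

reject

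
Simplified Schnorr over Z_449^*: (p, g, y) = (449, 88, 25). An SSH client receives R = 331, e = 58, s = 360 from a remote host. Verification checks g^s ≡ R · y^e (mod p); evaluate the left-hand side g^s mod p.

335

88^2 = 7744 ≡ 111
88^4 ≡ 111^2 = 12321 ≡ 198
88^8 ≡ 198^2 = 39204 ≡ 141
88^16 ≡ 141^2 = 19881 ≡ 125
88^32 ≡ 125^2 = 15625 ≡ 359
88^64 ≡ 359^2 = 128881 ≡ 18
88^128 ≡ 18^2 = 324
88^256 ≡ 324^2 = 104976 ≡ 359
360 = 256 + 64 + 32 + 8, so 88^360 ≡ 359·18·359·141 ≡ 335 (mod 449)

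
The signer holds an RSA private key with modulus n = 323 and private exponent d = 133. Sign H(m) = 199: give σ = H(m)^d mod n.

Squares mod 323: (H(m))^1≡199, (H(m))^2≡195, (H(m))^4≡234, (H(m))^8≡169, (H(m))^16≡137, (H(m))^32≡35, (H(m))^64≡256, (H(m))^128≡290
133 = 128 + 4 + 1, so (H(m))^133 ≡ 290·234·199 ≡ 156 (mod 323)

156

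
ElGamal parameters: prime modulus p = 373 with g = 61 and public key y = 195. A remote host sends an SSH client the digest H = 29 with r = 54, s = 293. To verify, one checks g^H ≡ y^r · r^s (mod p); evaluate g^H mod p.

61^29 mod 373 = 132

132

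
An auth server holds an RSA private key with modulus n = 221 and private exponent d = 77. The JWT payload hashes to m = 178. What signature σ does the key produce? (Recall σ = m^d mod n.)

94

m^2 ≡ 178^2 = 31684 ≡ 81
m^4 ≡ 81^2 = 6561 ≡ 152
m^8 ≡ 152^2 = 23104 ≡ 120
m^16 ≡ 120^2 = 14400 ≡ 35
m^32 ≡ 35^2 = 1225 ≡ 120
m^64 ≡ 120^2 = 14400 ≡ 35
77 = 64 + 8 + 4 + 1, so m^77 ≡ 35·120·152·178 ≡ 94 (mod 221)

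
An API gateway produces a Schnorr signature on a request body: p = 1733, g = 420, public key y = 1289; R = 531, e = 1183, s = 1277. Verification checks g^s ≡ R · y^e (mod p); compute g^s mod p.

198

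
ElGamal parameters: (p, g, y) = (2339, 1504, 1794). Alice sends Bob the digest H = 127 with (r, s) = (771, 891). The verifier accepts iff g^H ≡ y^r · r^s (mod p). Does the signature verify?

verifies

Left side g^H mod p:
1504^2 = 2262016 ≡ 203
1504^4 ≡ 203^2 = 41209 ≡ 1446
1504^8 ≡ 1446^2 = 2090916 ≡ 2189
1504^16 ≡ 2189^2 = 4791721 ≡ 1449
1504^32 ≡ 1449^2 = 2099601 ≡ 1518
1504^64 ≡ 1518^2 = 2304324 ≡ 409
127 = 64 + 32 + 16 + 8 + 4 + 2 + 1, so 1504^127 ≡ 409·1518·1449·2189·1446·203·1504 ≡ 119 (mod 2339)
Right side y^r · r^s mod p:
1794^2 = 3218436 ≡ 2311
1794^4 ≡ 2311^2 = 5340721 ≡ 784
1794^8 ≡ 784^2 = 614656 ≡ 1838
1794^16 ≡ 1838^2 = 3378244 ≡ 728
1794^32 ≡ 728^2 = 529984 ≡ 1370
1794^64 ≡ 1370^2 = 1876900 ≡ 1022
1794^128 ≡ 1022^2 = 1044484 ≡ 1290
1794^256 ≡ 1290^2 = 1664100 ≡ 1071
1794^512 ≡ 1071^2 = 1147041 ≡ 931
771 = 512 + 256 + 2 + 1, so 1794^771 ≡ 931·1071·2311·1794 ≡ 222 (mod 2339)
771^2 = 594441 ≡ 335
771^4 ≡ 335^2 = 112225 ≡ 2292
771^8 ≡ 2292^2 = 5253264 ≡ 2209
771^16 ≡ 2209^2 = 4879681 ≡ 527
771^32 ≡ 527^2 = 277729 ≡ 1727
771^64 ≡ 1727^2 = 2982529 ≡ 304
771^128 ≡ 304^2 = 92416 ≡ 1195
771^256 ≡ 1195^2 = 1428025 ≡ 1235
771^512 ≡ 1235^2 = 1525225 ≡ 197
891 = 512 + 256 + 64 + 32 + 16 + 8 + 2 + 1, so 771^891 ≡ 197·1235·304·1727·527·2209·335·771 ≡ 2329 (mod 2339)
222·2329 = 517038 ≡ 119 (mod 2339)
119 ≡ 119 (mod 2339), so the signature is genuine.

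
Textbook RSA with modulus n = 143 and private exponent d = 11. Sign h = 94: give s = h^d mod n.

h^2 ≡ 94^2 = 8836 ≡ 113
h^4 ≡ 113^2 = 12769 ≡ 42
h^8 ≡ 42^2 = 1764 ≡ 48
11 = 8 + 2 + 1, so h^11 ≡ 48·113·94 ≡ 61 (mod 143)

61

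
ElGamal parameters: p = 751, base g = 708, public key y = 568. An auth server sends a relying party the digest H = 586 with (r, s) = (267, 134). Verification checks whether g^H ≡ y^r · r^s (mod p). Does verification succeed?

fails

Left side g^H mod p:
708^2 = 501264 ≡ 347
708^4 ≡ 347^2 = 120409 ≡ 249
708^8 ≡ 249^2 = 62001 ≡ 419
708^16 ≡ 419^2 = 175561 ≡ 578
708^32 ≡ 578^2 = 334084 ≡ 640
708^64 ≡ 640^2 = 409600 ≡ 305
708^128 ≡ 305^2 = 93025 ≡ 652
708^256 ≡ 652^2 = 425104 ≡ 38
708^512 ≡ 38^2 = 1444 ≡ 693
586 = 512 + 64 + 8 + 2, so 708^586 ≡ 693·305·419·347 ≡ 100 (mod 751)
Right side y^r · r^s mod p:
568^2 = 322624 ≡ 445
568^4 ≡ 445^2 = 198025 ≡ 512
568^8 ≡ 512^2 = 262144 ≡ 45
568^16 ≡ 45^2 = 2025 ≡ 523
568^32 ≡ 523^2 = 273529 ≡ 165
568^64 ≡ 165^2 = 27225 ≡ 189
568^128 ≡ 189^2 = 35721 ≡ 424
568^256 ≡ 424^2 = 179776 ≡ 287
267 = 256 + 8 + 2 + 1, so 568^267 ≡ 287·45·445·568 ≡ 419 (mod 751)
267^2 = 71289 ≡ 695
267^4 ≡ 695^2 = 483025 ≡ 132
267^8 ≡ 132^2 = 17424 ≡ 151
267^16 ≡ 151^2 = 22801 ≡ 271
267^32 ≡ 271^2 = 73441 ≡ 594
267^64 ≡ 594^2 = 352836 ≡ 617
267^128 ≡ 617^2 = 380689 ≡ 683
134 = 128 + 4 + 2, so 267^134 ≡ 683·132·695 ≡ 237 (mod 751)
419·237 = 99303 ≡ 171 (mod 751)
100 ≠ 171, so verification fails.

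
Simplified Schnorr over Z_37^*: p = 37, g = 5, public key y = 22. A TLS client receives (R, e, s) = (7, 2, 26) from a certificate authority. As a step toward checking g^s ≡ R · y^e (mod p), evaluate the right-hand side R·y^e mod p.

21

22^2 = 484 ≡ 3
R · y^e ≡ 7·3 = 21 ≡ 21 (mod 37)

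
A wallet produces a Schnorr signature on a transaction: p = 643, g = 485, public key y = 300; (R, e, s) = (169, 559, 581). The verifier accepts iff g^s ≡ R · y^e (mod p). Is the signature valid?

g^s mod p:
485^2 = 235225 ≡ 530
485^4 ≡ 530^2 = 280900 ≡ 552
485^8 ≡ 552^2 = 304704 ≡ 565
485^16 ≡ 565^2 = 319225 ≡ 297
485^32 ≡ 297^2 = 88209 ≡ 118
485^64 ≡ 118^2 = 13924 ≡ 421
485^128 ≡ 421^2 = 177241 ≡ 416
485^256 ≡ 416^2 = 173056 ≡ 89
485^512 ≡ 89^2 = 7921 ≡ 205
581 = 512 + 64 + 4 + 1, so 485^581 ≡ 205·421·552·485 ≡ 383 (mod 643)
R · y^e mod p:
300^2 = 90000 ≡ 623
300^4 ≡ 623^2 = 388129 ≡ 400
300^8 ≡ 400^2 = 160000 ≡ 536
300^16 ≡ 536^2 = 287296 ≡ 518
300^32 ≡ 518^2 = 268324 ≡ 193
300^64 ≡ 193^2 = 37249 ≡ 598
300^128 ≡ 598^2 = 357604 ≡ 96
300^256 ≡ 96^2 = 9216 ≡ 214
300^512 ≡ 214^2 = 45796 ≡ 143
559 = 512 + 32 + 8 + 4 + 2 + 1, so 300^559 ≡ 143·193·536·400·623·300 ≡ 128 (mod 643)
169·128 = 21632 ≡ 413 (mod 643)
383 ≠ 413; the check fails.

invalid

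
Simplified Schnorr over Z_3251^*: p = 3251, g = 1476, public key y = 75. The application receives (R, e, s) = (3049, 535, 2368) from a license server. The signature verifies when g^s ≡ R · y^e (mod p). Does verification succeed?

passes

g^s mod p:
1476^2 = 2178576 ≡ 406
1476^4 ≡ 406^2 = 164836 ≡ 2286
1476^8 ≡ 2286^2 = 5225796 ≡ 1439
1476^16 ≡ 1439^2 = 2070721 ≡ 3085
1476^32 ≡ 3085^2 = 9517225 ≡ 1548
1476^64 ≡ 1548^2 = 2396304 ≡ 317
1476^128 ≡ 317^2 = 100489 ≡ 2959
1476^256 ≡ 2959^2 = 8755681 ≡ 738
1476^512 ≡ 738^2 = 544644 ≡ 1727
1476^1024 ≡ 1727^2 = 2982529 ≡ 1362
1476^2048 ≡ 1362^2 = 1855044 ≡ 1974
2368 = 2048 + 256 + 64, so 1476^2368 ≡ 1974·738·317 ≡ 1603 (mod 3251)
R · y^e mod p:
75^2 = 5625 ≡ 2374
75^4 ≡ 2374^2 = 5635876 ≡ 1893
75^8 ≡ 1893^2 = 3583449 ≡ 847
75^16 ≡ 847^2 = 717409 ≡ 2189
75^32 ≡ 2189^2 = 4791721 ≡ 2998
75^64 ≡ 2998^2 = 8988004 ≡ 2240
75^128 ≡ 2240^2 = 5017600 ≡ 1307
75^256 ≡ 1307^2 = 1708249 ≡ 1474
75^512 ≡ 1474^2 = 2172676 ≡ 1008
535 = 512 + 16 + 4 + 2 + 1, so 75^535 ≡ 1008·2189·1893·2374·75 ≡ 1521 (mod 3251)
3049·1521 = 4637529 ≡ 1603 (mod 3251)
1603 ≡ 1603 (mod 3251); signature holds.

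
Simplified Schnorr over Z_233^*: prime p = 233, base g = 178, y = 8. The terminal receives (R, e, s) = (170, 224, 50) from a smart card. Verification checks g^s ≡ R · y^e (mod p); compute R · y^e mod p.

81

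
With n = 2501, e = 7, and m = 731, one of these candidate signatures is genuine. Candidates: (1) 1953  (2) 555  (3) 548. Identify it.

3

Candidate 1: Squares mod 2501: 1953^1≡1953, 1953^2≡184, 1953^4≡1343; 7 = 4 + 2 + 1, so 1953^7 ≡ 1343·184·1953 ≡ 1770 (mod 2501)
Candidate 2: Squares mod 2501: 555^1≡555, 555^2≡402, 555^4≡1540; 7 = 4 + 2 + 1, so 555^7 ≡ 1540·402·555 ≡ 2020 (mod 2501)
Candidate 3: Squares mod 2501: 548^1≡548, 548^2≡184, 548^4≡1343; 7 = 4 + 2 + 1, so 548^7 ≡ 1343·184·548 ≡ 731 (mod 2501)
  → matches m = 731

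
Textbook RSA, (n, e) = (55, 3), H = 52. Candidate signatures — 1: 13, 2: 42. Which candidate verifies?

Candidate 1: 13^2 = 169 ≡ 4; 3 = 2 + 1, so 13^3 ≡ 4·13 ≡ 52 (mod 55)
  → matches H = 52
Candidate 2: 42^2 = 1764 ≡ 4; 3 = 2 + 1, so 42^3 ≡ 4·42 ≡ 3 (mod 55)

1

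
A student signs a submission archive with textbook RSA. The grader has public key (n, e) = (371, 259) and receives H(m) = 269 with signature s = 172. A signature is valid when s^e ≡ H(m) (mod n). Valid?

no

s^2 ≡ 172^2 = 29584 ≡ 275
s^4 ≡ 275^2 = 75625 ≡ 312
s^8 ≡ 312^2 = 97344 ≡ 142
s^16 ≡ 142^2 = 20164 ≡ 130
s^32 ≡ 130^2 = 16900 ≡ 205
s^64 ≡ 205^2 = 42025 ≡ 102
s^128 ≡ 102^2 = 10404 ≡ 16
s^256 ≡ 16^2 = 256
259 = 256 + 2 + 1, so s^259 ≡ 256·275·172 ≡ 102 (mod 371)
s^259 mod 371 = 102, but H(m) = 269.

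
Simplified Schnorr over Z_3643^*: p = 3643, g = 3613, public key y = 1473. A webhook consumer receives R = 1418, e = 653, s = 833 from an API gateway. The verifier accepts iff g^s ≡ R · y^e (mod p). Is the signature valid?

g^s mod p:
3613^833 mod 3643 = 2955
R · y^e mod p:
1473^653 mod 3643 = 2471
1418·2471 = 3503878 ≡ 2955 (mod 3643)
2955 ≡ 2955 (mod 3643); signature holds.

valid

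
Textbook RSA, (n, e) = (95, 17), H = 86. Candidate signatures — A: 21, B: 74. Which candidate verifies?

A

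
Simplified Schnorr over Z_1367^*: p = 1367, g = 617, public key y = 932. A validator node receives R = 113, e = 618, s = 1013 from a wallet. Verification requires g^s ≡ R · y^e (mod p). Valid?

yes

g^s mod p:
617^2 = 380689 ≡ 663
617^4 ≡ 663^2 = 439569 ≡ 762
617^8 ≡ 762^2 = 580644 ≡ 1036
617^16 ≡ 1036^2 = 1073296 ≡ 201
617^32 ≡ 201^2 = 40401 ≡ 758
617^64 ≡ 758^2 = 574564 ≡ 424
617^128 ≡ 424^2 = 179776 ≡ 699
617^256 ≡ 699^2 = 488601 ≡ 582
617^512 ≡ 582^2 = 338724 ≡ 1075
1013 = 512 + 256 + 128 + 64 + 32 + 16 + 4 + 1, so 617^1013 ≡ 1075·582·699·424·758·201·762·617 ≡ 496 (mod 1367)
R · y^e mod p:
932^2 = 868624 ≡ 579
932^4 ≡ 579^2 = 335241 ≡ 326
932^8 ≡ 326^2 = 106276 ≡ 1017
932^16 ≡ 1017^2 = 1034289 ≡ 837
932^32 ≡ 837^2 = 700569 ≡ 665
932^64 ≡ 665^2 = 442225 ≡ 684
932^128 ≡ 684^2 = 467856 ≡ 342
932^256 ≡ 342^2 = 116964 ≡ 769
932^512 ≡ 769^2 = 591361 ≡ 817
618 = 512 + 64 + 32 + 8 + 2, so 932^618 ≡ 817·684·665·1017·579 ≡ 1323 (mod 1367)
113·1323 = 149499 ≡ 496 (mod 1367)
496 ≡ 496 (mod 1367); signature holds.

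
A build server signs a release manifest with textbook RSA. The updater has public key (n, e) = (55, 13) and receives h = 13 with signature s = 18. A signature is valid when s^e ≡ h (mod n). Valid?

Squares mod 55: s^1≡18, s^2≡49, s^4≡36, s^8≡31
13 = 8 + 4 + 1, so s^13 ≡ 31·36·18 ≡ 13 (mod 55)
13 = h, so the signature checks out.

yes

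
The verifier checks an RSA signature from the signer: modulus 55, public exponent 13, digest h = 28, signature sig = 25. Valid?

sig^2 ≡ 25^2 = 625 ≡ 20
sig^4 ≡ 20^2 = 400 ≡ 15
sig^8 ≡ 15^2 = 225 ≡ 5
13 = 8 + 4 + 1, so sig^13 ≡ 5·15·25 ≡ 5 (mod 55)
The recovered value 5 does not match the digest 28.

no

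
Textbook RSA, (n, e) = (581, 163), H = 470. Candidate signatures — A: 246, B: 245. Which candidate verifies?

Candidate A: Squares mod 581: 246^1≡246, 246^2≡92, 246^4≡330, 246^8≡253, 246^16≡99, 246^32≡505, 246^64≡547, 246^128≡575; 163 = 128 + 32 + 2 + 1, so 246^163 ≡ 575·505·92·246 ≡ 470 (mod 581)
  → matches H = 470
Candidate B: Squares mod 581: 245^1≡245, 245^2≡182, 245^4≡7, 245^8≡49, 245^16≡77, 245^32≡119, 245^64≡217, 245^128≡28; 163 = 128 + 32 + 2 + 1, so 245^163 ≡ 28·119·182·245 ≡ 560 (mod 581)

A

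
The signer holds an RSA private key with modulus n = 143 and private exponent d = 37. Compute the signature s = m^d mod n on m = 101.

62

m^2 ≡ 101^2 = 10201 ≡ 48
m^4 ≡ 48^2 = 2304 ≡ 16
m^8 ≡ 16^2 = 256 ≡ 113
m^16 ≡ 113^2 = 12769 ≡ 42
m^32 ≡ 42^2 = 1764 ≡ 48
37 = 32 + 4 + 1, so m^37 ≡ 48·16·101 ≡ 62 (mod 143)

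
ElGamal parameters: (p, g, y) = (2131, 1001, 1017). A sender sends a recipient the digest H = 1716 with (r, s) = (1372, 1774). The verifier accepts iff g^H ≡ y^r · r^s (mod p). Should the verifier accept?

Left side g^H mod p:
1001^2 = 1002001 ≡ 431
1001^4 ≡ 431^2 = 185761 ≡ 364
1001^8 ≡ 364^2 = 132496 ≡ 374
1001^16 ≡ 374^2 = 139876 ≡ 1361
1001^32 ≡ 1361^2 = 1852321 ≡ 482
1001^64 ≡ 482^2 = 232324 ≡ 45
1001^128 ≡ 45^2 = 2025
1001^256 ≡ 2025^2 = 4100625 ≡ 581
1001^512 ≡ 581^2 = 337561 ≡ 863
1001^1024 ≡ 863^2 = 744769 ≡ 1050
1716 = 1024 + 512 + 128 + 32 + 16 + 4, so 1001^1716 ≡ 1050·863·2025·482·1361·364 ≡ 1901 (mod 2131)
Right side y^r · r^s mod p:
1017^2 = 1034289 ≡ 754
1017^4 ≡ 754^2 = 568516 ≡ 1670
1017^8 ≡ 1670^2 = 2788900 ≡ 1552
1017^16 ≡ 1552^2 = 2408704 ≡ 674
1017^32 ≡ 674^2 = 454276 ≡ 373
1017^64 ≡ 373^2 = 139129 ≡ 614
1017^128 ≡ 614^2 = 376996 ≡ 1940
1017^256 ≡ 1940^2 = 3763600 ≡ 254
1017^512 ≡ 254^2 = 64516 ≡ 586
1017^1024 ≡ 586^2 = 343396 ≡ 305
1372 = 1024 + 256 + 64 + 16 + 8 + 4, so 1017^1372 ≡ 305·254·614·674·1552·1670 ≡ 1666 (mod 2131)
1372^2 = 1882384 ≡ 711
1372^4 ≡ 711^2 = 505521 ≡ 474
1372^8 ≡ 474^2 = 224676 ≡ 921
1372^16 ≡ 921^2 = 848241 ≡ 103
1372^32 ≡ 103^2 = 10609 ≡ 2085
1372^64 ≡ 2085^2 = 4347225 ≡ 2116
1372^128 ≡ 2116^2 = 4477456 ≡ 225
1372^256 ≡ 225^2 = 50625 ≡ 1612
1372^512 ≡ 1612^2 = 2598544 ≡ 855
1372^1024 ≡ 855^2 = 731025 ≡ 92
1774 = 1024 + 512 + 128 + 64 + 32 + 8 + 4 + 2, so 1372^1774 ≡ 92·855·225·2116·2085·921·474·711 ≡ 141 (mod 2131)
1666·141 = 234906 ≡ 496 (mod 2131)
1901 ≠ 496, so verification fails.

reject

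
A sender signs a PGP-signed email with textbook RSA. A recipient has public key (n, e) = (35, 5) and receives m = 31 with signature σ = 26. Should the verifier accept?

accept

σ^2 ≡ 26^2 = 676 ≡ 11
σ^4 ≡ 11^2 = 121 ≡ 16
5 = 4 + 1, so σ^5 ≡ 16·26 ≡ 31 (mod 35)
Since 31 equals the digest 31, verification succeeds.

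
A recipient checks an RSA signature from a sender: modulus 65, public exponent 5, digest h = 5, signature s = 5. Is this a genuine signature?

genuine

s^2 ≡ 5^2 = 25
s^4 ≡ 25^2 = 625 ≡ 40
5 = 4 + 1, so s^5 ≡ 40·5 ≡ 5 (mod 65)
Since 5 equals the digest 5, verification succeeds.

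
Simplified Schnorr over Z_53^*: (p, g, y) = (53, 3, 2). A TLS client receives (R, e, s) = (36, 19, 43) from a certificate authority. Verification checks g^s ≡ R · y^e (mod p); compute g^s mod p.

3^2 = 9
3^4 ≡ 9^2 = 81 ≡ 28
3^8 ≡ 28^2 = 784 ≡ 42
3^16 ≡ 42^2 = 1764 ≡ 15
3^32 ≡ 15^2 = 225 ≡ 13
43 = 32 + 8 + 2 + 1, so 3^43 ≡ 13·42·9·3 ≡ 8 (mod 53)

8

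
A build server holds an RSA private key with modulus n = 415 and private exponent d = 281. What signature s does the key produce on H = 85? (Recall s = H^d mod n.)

35

H^2 ≡ 85^2 = 7225 ≡ 170
H^4 ≡ 170^2 = 28900 ≡ 265
H^8 ≡ 265^2 = 70225 ≡ 90
H^16 ≡ 90^2 = 8100 ≡ 215
H^32 ≡ 215^2 = 46225 ≡ 160
H^64 ≡ 160^2 = 25600 ≡ 285
H^128 ≡ 285^2 = 81225 ≡ 300
H^256 ≡ 300^2 = 90000 ≡ 360
281 = 256 + 16 + 8 + 1, so H^281 ≡ 360·215·90·85 ≡ 35 (mod 415)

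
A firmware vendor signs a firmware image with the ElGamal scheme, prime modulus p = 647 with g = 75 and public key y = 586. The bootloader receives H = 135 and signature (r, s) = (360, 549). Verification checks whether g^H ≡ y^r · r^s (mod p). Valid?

Left side g^H mod p:
75^135 mod 647 = 102
Right side y^r · r^s mod p:
586^360 mod 647 = 345
360^549 mod 647 = 592
345·592 = 204240 ≡ 435 (mod 647)
102 ≠ 435, so verification fails.

no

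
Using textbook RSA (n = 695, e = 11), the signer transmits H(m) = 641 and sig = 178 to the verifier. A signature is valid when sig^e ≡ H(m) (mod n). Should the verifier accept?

reject

Squares mod 695: sig^1≡178, sig^2≡409, sig^4≡481, sig^8≡621
11 = 8 + 2 + 1, so sig^11 ≡ 621·409·178 ≡ 292 (mod 695)
292 ≠ 641, so verification fails.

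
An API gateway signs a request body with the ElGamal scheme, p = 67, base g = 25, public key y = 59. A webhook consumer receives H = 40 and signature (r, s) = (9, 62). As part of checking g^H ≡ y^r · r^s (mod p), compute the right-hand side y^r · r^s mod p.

9

Squares mod 67: 59^1≡59, 59^2≡64, 59^4≡9, 59^8≡14
9 = 8 + 1, so 59^9 ≡ 14·59 ≡ 22 (mod 67)
Squares mod 67: 9^1≡9, 9^2≡14, 9^4≡62, 9^8≡25, 9^16≡22, 9^32≡15
62 = 32 + 16 + 8 + 4 + 2, so 9^62 ≡ 15·22·25·62·14 ≡ 40 (mod 67)
y^r · r^s ≡ 22·40 = 880 ≡ 9 (mod 67)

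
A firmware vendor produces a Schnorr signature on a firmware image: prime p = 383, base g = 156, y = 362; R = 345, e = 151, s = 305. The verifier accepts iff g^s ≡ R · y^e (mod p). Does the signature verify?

does not verify

g^s mod p:
156^2 = 24336 ≡ 207
156^4 ≡ 207^2 = 42849 ≡ 336
156^8 ≡ 336^2 = 112896 ≡ 294
156^16 ≡ 294^2 = 86436 ≡ 261
156^32 ≡ 261^2 = 68121 ≡ 330
156^64 ≡ 330^2 = 108900 ≡ 128
156^128 ≡ 128^2 = 16384 ≡ 298
156^256 ≡ 298^2 = 88804 ≡ 331
305 = 256 + 32 + 16 + 1, so 156^305 ≡ 331·330·261·156 ≡ 41 (mod 383)
R · y^e mod p:
362^2 = 131044 ≡ 58
362^4 ≡ 58^2 = 3364 ≡ 300
362^8 ≡ 300^2 = 90000 ≡ 378
362^16 ≡ 378^2 = 142884 ≡ 25
362^32 ≡ 25^2 = 625 ≡ 242
362^64 ≡ 242^2 = 58564 ≡ 348
362^128 ≡ 348^2 = 121104 ≡ 76
151 = 128 + 16 + 4 + 2 + 1, so 362^151 ≡ 76·25·300·58·362 ≡ 270 (mod 383)
345·270 = 93150 ≡ 81 (mod 383)
41 ≠ 81; the check fails.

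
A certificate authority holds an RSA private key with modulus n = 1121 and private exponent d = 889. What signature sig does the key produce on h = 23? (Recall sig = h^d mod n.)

h^2 ≡ 23^2 = 529
h^4 ≡ 529^2 = 279841 ≡ 712
h^8 ≡ 712^2 = 506944 ≡ 252
h^16 ≡ 252^2 = 63504 ≡ 728
h^32 ≡ 728^2 = 529984 ≡ 872
h^64 ≡ 872^2 = 760384 ≡ 346
h^128 ≡ 346^2 = 119716 ≡ 890
h^256 ≡ 890^2 = 792100 ≡ 674
h^512 ≡ 674^2 = 454276 ≡ 271
889 = 512 + 256 + 64 + 32 + 16 + 8 + 1, so h^889 ≡ 271·674·346·872·728·252·23 ≡ 614 (mod 1121)

614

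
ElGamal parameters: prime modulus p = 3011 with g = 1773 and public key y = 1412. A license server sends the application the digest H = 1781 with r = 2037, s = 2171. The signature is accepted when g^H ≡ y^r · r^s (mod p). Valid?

Left side g^H mod p:
1773^1781 mod 3011 = 1935
Right side y^r · r^s mod p:
1412^2037 mod 3011 = 1329
2037^2171 mod 3011 = 552
1329·552 = 733608 ≡ 1935 (mod 3011)
1935 ≡ 1935 (mod 3011), so the signature is genuine.

yes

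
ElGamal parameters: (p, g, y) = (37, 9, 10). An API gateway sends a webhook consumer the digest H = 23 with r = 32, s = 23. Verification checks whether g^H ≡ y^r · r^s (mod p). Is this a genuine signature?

Left side g^H mod p:
9^23 mod 37 = 34
Right side y^r · r^s mod p:
10^32 mod 37 = 26
32^23 mod 37 = 17
26·17 = 442 ≡ 35 (mod 37)
34 ≠ 35, so verification fails.

forged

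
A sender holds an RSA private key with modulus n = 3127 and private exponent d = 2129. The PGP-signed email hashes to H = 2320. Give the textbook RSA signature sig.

H^2129 mod 3127 = 2009

2009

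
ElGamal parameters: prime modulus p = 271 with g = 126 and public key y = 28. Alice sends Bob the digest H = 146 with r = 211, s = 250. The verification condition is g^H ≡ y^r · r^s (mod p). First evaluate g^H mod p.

126^2 = 15876 ≡ 158
126^4 ≡ 158^2 = 24964 ≡ 32
126^8 ≡ 32^2 = 1024 ≡ 211
126^16 ≡ 211^2 = 44521 ≡ 77
126^32 ≡ 77^2 = 5929 ≡ 238
126^64 ≡ 238^2 = 56644 ≡ 5
126^128 ≡ 5^2 = 25
146 = 128 + 16 + 2, so 126^146 ≡ 25·77·158 ≡ 88 (mod 271)

88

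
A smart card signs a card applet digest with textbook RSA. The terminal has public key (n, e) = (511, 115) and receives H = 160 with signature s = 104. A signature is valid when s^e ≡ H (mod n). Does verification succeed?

s^2 ≡ 104^2 = 10816 ≡ 85
s^4 ≡ 85^2 = 7225 ≡ 71
s^8 ≡ 71^2 = 5041 ≡ 442
s^16 ≡ 442^2 = 195364 ≡ 162
s^32 ≡ 162^2 = 26244 ≡ 183
s^64 ≡ 183^2 = 33489 ≡ 274
115 = 64 + 32 + 16 + 2 + 1, so s^115 ≡ 274·183·162·85·104 ≡ 160 (mod 511)
s^115 mod 511 = 160 matches H.

passes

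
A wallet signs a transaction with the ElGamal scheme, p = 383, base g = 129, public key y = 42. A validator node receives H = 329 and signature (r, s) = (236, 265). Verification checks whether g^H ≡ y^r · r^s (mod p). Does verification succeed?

fails

Left side g^H mod p:
129^2 = 16641 ≡ 172
129^4 ≡ 172^2 = 29584 ≡ 93
129^8 ≡ 93^2 = 8649 ≡ 223
129^16 ≡ 223^2 = 49729 ≡ 322
129^32 ≡ 322^2 = 103684 ≡ 274
129^64 ≡ 274^2 = 75076 ≡ 8
129^128 ≡ 8^2 = 64
129^256 ≡ 64^2 = 4096 ≡ 266
329 = 256 + 64 + 8 + 1, so 129^329 ≡ 266·8·223·129 ≡ 137 (mod 383)
Right side y^r · r^s mod p:
42^2 = 1764 ≡ 232
42^4 ≡ 232^2 = 53824 ≡ 204
42^8 ≡ 204^2 = 41616 ≡ 252
42^16 ≡ 252^2 = 63504 ≡ 309
42^32 ≡ 309^2 = 95481 ≡ 114
42^64 ≡ 114^2 = 12996 ≡ 357
42^128 ≡ 357^2 = 127449 ≡ 293
236 = 128 + 64 + 32 + 8 + 4, so 42^236 ≡ 293·357·114·252·204 ≡ 43 (mod 383)
236^2 = 55696 ≡ 161
236^4 ≡ 161^2 = 25921 ≡ 260
236^8 ≡ 260^2 = 67600 ≡ 192
236^16 ≡ 192^2 = 36864 ≡ 96
236^32 ≡ 96^2 = 9216 ≡ 24
236^64 ≡ 24^2 = 576 ≡ 193
236^128 ≡ 193^2 = 37249 ≡ 98
236^256 ≡ 98^2 = 9604 ≡ 29
265 = 256 + 8 + 1, so 236^265 ≡ 29·192·236 ≡ 358 (mod 383)
43·358 = 15394 ≡ 74 (mod 383)
137 ≠ 74, so verification fails.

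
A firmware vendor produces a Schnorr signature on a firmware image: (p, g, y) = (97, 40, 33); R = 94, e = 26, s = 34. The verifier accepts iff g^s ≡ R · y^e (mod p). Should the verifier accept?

accept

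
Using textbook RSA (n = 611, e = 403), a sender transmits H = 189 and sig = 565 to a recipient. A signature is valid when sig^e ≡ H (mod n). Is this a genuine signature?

genuine

Squares mod 611: sig^1≡565, sig^2≡283, sig^4≡48, sig^8≡471, sig^16≡48, sig^32≡471, sig^64≡48, sig^128≡471, sig^256≡48
403 = 256 + 128 + 16 + 2 + 1, so sig^403 ≡ 48·471·48·283·565 ≡ 189 (mod 611)
sig^403 mod 611 = 189 matches H.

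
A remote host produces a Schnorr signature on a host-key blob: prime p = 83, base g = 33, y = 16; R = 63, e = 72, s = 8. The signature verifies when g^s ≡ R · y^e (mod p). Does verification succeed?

passes

g^s mod p:
33^2 = 1089 ≡ 10
33^4 ≡ 10^2 = 100 ≡ 17
33^8 ≡ 17^2 = 289 ≡ 40
R · y^e mod p:
16^2 = 256 ≡ 7
16^4 ≡ 7^2 = 49
16^8 ≡ 49^2 = 2401 ≡ 77
16^16 ≡ 77^2 = 5929 ≡ 36
16^32 ≡ 36^2 = 1296 ≡ 51
16^64 ≡ 51^2 = 2601 ≡ 28
72 = 64 + 8, so 16^72 ≡ 28·77 ≡ 81 (mod 83)
63·81 = 5103 ≡ 40 (mod 83)
40 ≡ 40 (mod 83); signature holds.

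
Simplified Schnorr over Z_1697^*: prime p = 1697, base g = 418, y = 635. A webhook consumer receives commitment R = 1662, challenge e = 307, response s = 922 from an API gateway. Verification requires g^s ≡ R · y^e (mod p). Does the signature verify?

g^s mod p:
418^2 = 174724 ≡ 1630
418^4 ≡ 1630^2 = 2656900 ≡ 1095
418^8 ≡ 1095^2 = 1199025 ≡ 943
418^16 ≡ 943^2 = 889249 ≡ 21
418^32 ≡ 21^2 = 441
418^64 ≡ 441^2 = 194481 ≡ 1023
418^128 ≡ 1023^2 = 1046529 ≡ 1177
418^256 ≡ 1177^2 = 1385329 ≡ 577
418^512 ≡ 577^2 = 332929 ≡ 317
922 = 512 + 256 + 128 + 16 + 8 + 2, so 418^922 ≡ 317·577·1177·21·943·1630 ≡ 1173 (mod 1697)
R · y^e mod p:
635^2 = 403225 ≡ 1036
635^4 ≡ 1036^2 = 1073296 ≡ 792
635^8 ≡ 792^2 = 627264 ≡ 1071
635^16 ≡ 1071^2 = 1147041 ≡ 1566
635^32 ≡ 1566^2 = 2452356 ≡ 191
635^64 ≡ 191^2 = 36481 ≡ 844
635^128 ≡ 844^2 = 712336 ≡ 1293
635^256 ≡ 1293^2 = 1671849 ≡ 304
307 = 256 + 32 + 16 + 2 + 1, so 635^307 ≡ 304·191·1566·1036·635 ≡ 1615 (mod 1697)
1662·1615 = 2684130 ≡ 1173 (mod 1697)
1173 ≡ 1173 (mod 1697); signature holds.

verifies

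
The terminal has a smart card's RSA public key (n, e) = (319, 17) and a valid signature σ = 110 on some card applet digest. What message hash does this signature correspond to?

132

Squares mod 319: σ^1≡110, σ^2≡297, σ^4≡165, σ^8≡110, σ^16≡297
17 = 16 + 1, so σ^17 ≡ 297·110 ≡ 132 (mod 319)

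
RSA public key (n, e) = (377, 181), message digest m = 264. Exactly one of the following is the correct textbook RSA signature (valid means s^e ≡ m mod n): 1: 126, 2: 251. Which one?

2

Candidate 1: 126^2 = 15876 ≡ 42; 126^4 ≡ 42^2 = 1764 ≡ 256; 126^8 ≡ 256^2 = 65536 ≡ 315; 126^16 ≡ 315^2 = 99225 ≡ 74; 126^32 ≡ 74^2 = 5476 ≡ 198; 126^64 ≡ 198^2 = 39204 ≡ 373; 126^128 ≡ 373^2 = 139129 ≡ 16; 181 = 128 + 32 + 16 + 4 + 1, so 126^181 ≡ 16·198·74·256·126 ≡ 113 (mod 377)
Candidate 2: 251^2 = 63001 ≡ 42; 251^4 ≡ 42^2 = 1764 ≡ 256; 251^8 ≡ 256^2 = 65536 ≡ 315; 251^16 ≡ 315^2 = 99225 ≡ 74; 251^32 ≡ 74^2 = 5476 ≡ 198; 251^64 ≡ 198^2 = 39204 ≡ 373; 251^128 ≡ 373^2 = 139129 ≡ 16; 181 = 128 + 32 + 16 + 4 + 1, so 251^181 ≡ 16·198·74·256·251 ≡ 264 (mod 377)
  → matches m = 264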